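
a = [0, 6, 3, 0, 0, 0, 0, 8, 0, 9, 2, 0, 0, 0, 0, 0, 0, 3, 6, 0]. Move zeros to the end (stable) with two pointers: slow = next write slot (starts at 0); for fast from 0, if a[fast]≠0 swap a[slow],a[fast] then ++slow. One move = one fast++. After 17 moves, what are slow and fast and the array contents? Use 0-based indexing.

slow=0 fast=0: a[fast]=0, fast++
slow=0 fast=1: a[fast]=6≠0 swap→a[0]=6, slow++,fast++
slow=1 fast=2: a[fast]=3≠0 swap→a[1]=3, slow++,fast++
slow=2 fast=3: a[fast]=0, fast++
slow=2 fast=4: a[fast]=0, fast++
slow=2 fast=5: a[fast]=0, fast++
slow=2 fast=6: a[fast]=0, fast++
slow=2 fast=7: a[fast]=8≠0 swap→a[2]=8, slow++,fast++
slow=3 fast=8: a[fast]=0, fast++
slow=3 fast=9: a[fast]=9≠0 swap→a[3]=9, slow++,fast++
slow=4 fast=10: a[fast]=2≠0 swap→a[4]=2, slow++,fast++
slow=5 fast=11: a[fast]=0, fast++
slow=5 fast=12: a[fast]=0, fast++
slow=5 fast=13: a[fast]=0, fast++
slow=5 fast=14: a[fast]=0, fast++
slow=5 fast=15: a[fast]=0, fast++
slow=5 fast=16: a[fast]=0, fast++

slow=5, fast=17, a=[6, 3, 8, 9, 2, 0, 0, 0, 0, 0, 0, 0, 0, 0, 0, 0, 0, 3, 6, 0]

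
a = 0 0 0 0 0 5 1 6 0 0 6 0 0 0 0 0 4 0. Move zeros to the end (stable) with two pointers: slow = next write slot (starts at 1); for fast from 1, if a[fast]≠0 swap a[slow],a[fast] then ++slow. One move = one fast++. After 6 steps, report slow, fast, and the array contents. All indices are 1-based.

slow=2, fast=7, a=[5, 0, 0, 0, 0, 0, 1, 6, 0, 0, 6, 0, 0, 0, 0, 0, 4, 0]

slow=1 fast=1: a[fast]=0, fast++
slow=1 fast=2: a[fast]=0, fast++
slow=1 fast=3: a[fast]=0, fast++
slow=1 fast=4: a[fast]=0, fast++
slow=1 fast=5: a[fast]=0, fast++
slow=1 fast=6: a[fast]=5≠0 swap→a[1]=5, slow++,fast++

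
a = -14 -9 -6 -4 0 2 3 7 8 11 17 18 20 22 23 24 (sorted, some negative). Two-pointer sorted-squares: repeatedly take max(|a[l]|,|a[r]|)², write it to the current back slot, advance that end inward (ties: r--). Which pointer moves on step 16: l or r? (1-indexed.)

[1,16] |-14|<=|24| out[16]=576 → r--
[1,15] |-14|<=|23| out[15]=529 → r--
[1,14] |-14|<=|22| out[14]=484 → r--
[1,13] |-14|<=|20| out[13]=400 → r--
[1,12] |-14|<=|18| out[12]=324 → r--
[1,11] |-14|<=|17| out[11]=289 → r--
[1,10] |-14|>|11| out[10]=196 → l++
[2,10] |-9|<=|11| out[9]=121 → r--
[2,9] |-9|>|8| out[8]=81 → l++
[3,9] |-6|<=|8| out[7]=64 → r--
[3,8] |-6|<=|7| out[6]=49 → r--
[3,7] |-6|>|3| out[5]=36 → l++
[4,7] |-4|>|3| out[4]=16 → l++
[5,7] |0|<=|3| out[3]=9 → r--
[5,6] |0|<=|2| out[2]=4 → r--
[5,5] |0|<=|0| out[1]=0 → r--

r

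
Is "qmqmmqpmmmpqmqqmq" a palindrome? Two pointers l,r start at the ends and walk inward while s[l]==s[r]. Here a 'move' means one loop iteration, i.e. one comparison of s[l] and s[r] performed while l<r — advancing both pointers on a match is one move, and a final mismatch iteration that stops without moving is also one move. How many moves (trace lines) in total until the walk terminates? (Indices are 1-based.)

l=1 r=17: 'q'=='q', l++,r--
l=2 r=16: 'm'=='m', l++,r--
l=3 r=15: 'q'=='q', l++,r--
l=4 r=14: 'm'!='q', stop

4 moves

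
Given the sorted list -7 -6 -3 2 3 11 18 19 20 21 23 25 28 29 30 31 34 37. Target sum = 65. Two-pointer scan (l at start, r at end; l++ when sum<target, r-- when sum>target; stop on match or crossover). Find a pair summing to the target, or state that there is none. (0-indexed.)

(28, 37)

[0,17] -7+37=30 <65 → l++
[1,17] -6+37=31 <65 → l++
[2,17] -3+37=34 <65 → l++
[3,17] 2+37=39 <65 → l++
[4,17] 3+37=40 <65 → l++
[5,17] 11+37=48 <65 → l++
[6,17] 18+37=55 <65 → l++
[7,17] 19+37=56 <65 → l++
[8,17] 20+37=57 <65 → l++
[9,17] 21+37=58 <65 → l++
[10,17] 23+37=60 <65 → l++
[11,17] 25+37=62 <65 → l++
[12,17] 28+37=65 → found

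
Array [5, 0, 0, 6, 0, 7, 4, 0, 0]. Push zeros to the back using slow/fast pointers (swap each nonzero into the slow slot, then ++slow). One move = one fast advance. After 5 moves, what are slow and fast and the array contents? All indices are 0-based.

slow=2, fast=5, a=[5, 6, 0, 0, 0, 7, 4, 0, 0]

(s=0,f=0) a[fast]=5≠0 swap→a[0]=5 → slow++,fast++
(s=1,f=1) a[fast]=0 → fast++
(s=1,f=2) a[fast]=0 → fast++
(s=1,f=3) a[fast]=6≠0 swap→a[1]=6 → slow++,fast++
(s=2,f=4) a[fast]=0 → fast++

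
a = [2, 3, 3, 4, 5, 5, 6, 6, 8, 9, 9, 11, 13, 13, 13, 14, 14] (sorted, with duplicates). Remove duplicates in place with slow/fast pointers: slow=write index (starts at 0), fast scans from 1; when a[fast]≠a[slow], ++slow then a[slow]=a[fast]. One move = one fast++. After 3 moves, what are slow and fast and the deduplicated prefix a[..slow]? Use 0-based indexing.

slow=2, fast=4, prefix=[2, 3, 4]

(s=0,f=1) a[fast]=3≠a[slow]=2 write a[1]=3 → slow++,fast++
(s=1,f=2) a[fast]=3=a[slow] dup → fast++
(s=1,f=3) a[fast]=4≠a[slow]=3 write a[2]=4 → slow++,fast++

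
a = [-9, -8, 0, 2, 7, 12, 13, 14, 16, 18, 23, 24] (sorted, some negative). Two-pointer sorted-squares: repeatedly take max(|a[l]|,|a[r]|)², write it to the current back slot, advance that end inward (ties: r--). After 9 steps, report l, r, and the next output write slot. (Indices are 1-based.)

l=1 r=12: |-9|<=|24| out[12]=576, r--
l=1 r=11: |-9|<=|23| out[11]=529, r--
l=1 r=10: |-9|<=|18| out[10]=324, r--
l=1 r=9: |-9|<=|16| out[9]=256, r--
l=1 r=8: |-9|<=|14| out[8]=196, r--
l=1 r=7: |-9|<=|13| out[7]=169, r--
l=1 r=6: |-9|<=|12| out[6]=144, r--
l=1 r=5: |-9|>|7| out[5]=81, l++
l=2 r=5: |-8|>|7| out[4]=64, l++

l=3, r=5, next write slot=3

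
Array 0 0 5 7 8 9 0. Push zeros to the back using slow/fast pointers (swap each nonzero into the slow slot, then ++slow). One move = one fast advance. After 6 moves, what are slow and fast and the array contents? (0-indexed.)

(s=0,f=0) a[fast]=0 → fast++
(s=0,f=1) a[fast]=0 → fast++
(s=0,f=2) a[fast]=5≠0 swap→a[0]=5 → slow++,fast++
(s=1,f=3) a[fast]=7≠0 swap→a[1]=7 → slow++,fast++
(s=2,f=4) a[fast]=8≠0 swap→a[2]=8 → slow++,fast++
(s=3,f=5) a[fast]=9≠0 swap→a[3]=9 → slow++,fast++

slow=4, fast=6, a=[5, 7, 8, 9, 0, 0, 0]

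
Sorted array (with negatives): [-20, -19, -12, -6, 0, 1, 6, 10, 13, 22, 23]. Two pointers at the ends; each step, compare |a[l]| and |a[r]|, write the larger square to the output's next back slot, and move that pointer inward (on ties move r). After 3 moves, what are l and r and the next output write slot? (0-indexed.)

l=1, r=8, next write slot=7

l=0 r=10: |-20|<=|23| out[10]=529, r--
l=0 r=9: |-20|<=|22| out[9]=484, r--
l=0 r=8: |-20|>|13| out[8]=400, l++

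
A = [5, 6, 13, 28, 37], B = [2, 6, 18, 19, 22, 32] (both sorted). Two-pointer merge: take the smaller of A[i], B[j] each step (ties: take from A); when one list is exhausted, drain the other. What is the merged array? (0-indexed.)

i=0 j=0: A[i]=5>B[j]=2 take 2, j++
i=0 j=1: A[i]=5<=B[j]=6 take 5, i++
i=1 j=1: A[i]=6<=B[j]=6 take 6, i++
i=2 j=1: A[i]=13>B[j]=6 take 6, j++
i=2 j=2: A[i]=13<=B[j]=18 take 13, i++
i=3 j=2: A[i]=28>B[j]=18 take 18, j++
i=3 j=3: A[i]=28>B[j]=19 take 19, j++
i=3 j=4: A[i]=28>B[j]=22 take 22, j++
i=3 j=5: A[i]=28<=B[j]=32 take 28, i++
i=4 j=5: A[i]=37>B[j]=32 take 32, j++
i=4 j=6: B done, take A[i]=37, i++

[2, 5, 6, 6, 13, 18, 19, 22, 28, 32, 37]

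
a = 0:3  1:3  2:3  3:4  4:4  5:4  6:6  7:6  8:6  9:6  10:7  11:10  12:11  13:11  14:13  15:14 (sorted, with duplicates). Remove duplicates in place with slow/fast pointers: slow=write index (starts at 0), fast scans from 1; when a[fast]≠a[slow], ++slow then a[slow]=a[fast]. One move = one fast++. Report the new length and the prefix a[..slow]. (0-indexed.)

length 8; prefix = [3, 4, 6, 7, 10, 11, 13, 14]

(s=0,f=1) a[fast]=3=a[slow] dup → fast++
(s=0,f=2) a[fast]=3=a[slow] dup → fast++
(s=0,f=3) a[fast]=4≠a[slow]=3 write a[1]=4 → slow++,fast++
(s=1,f=4) a[fast]=4=a[slow] dup → fast++
(s=1,f=5) a[fast]=4=a[slow] dup → fast++
(s=1,f=6) a[fast]=6≠a[slow]=4 write a[2]=6 → slow++,fast++
(s=2,f=7) a[fast]=6=a[slow] dup → fast++
(s=2,f=8) a[fast]=6=a[slow] dup → fast++
(s=2,f=9) a[fast]=6=a[slow] dup → fast++
(s=2,f=10) a[fast]=7≠a[slow]=6 write a[3]=7 → slow++,fast++
(s=3,f=11) a[fast]=10≠a[slow]=7 write a[4]=10 → slow++,fast++
(s=4,f=12) a[fast]=11≠a[slow]=10 write a[5]=11 → slow++,fast++
(s=5,f=13) a[fast]=11=a[slow] dup → fast++
(s=5,f=14) a[fast]=13≠a[slow]=11 write a[6]=13 → slow++,fast++
(s=6,f=15) a[fast]=14≠a[slow]=13 write a[7]=14 → slow++,fast++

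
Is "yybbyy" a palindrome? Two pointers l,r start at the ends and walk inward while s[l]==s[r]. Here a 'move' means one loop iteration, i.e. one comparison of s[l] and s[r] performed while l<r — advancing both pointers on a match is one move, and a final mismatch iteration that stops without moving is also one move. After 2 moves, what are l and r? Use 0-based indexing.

[0,5] 'y'=='y' → l++,r--
[1,4] 'y'=='y' → l++,r--

l=2, r=3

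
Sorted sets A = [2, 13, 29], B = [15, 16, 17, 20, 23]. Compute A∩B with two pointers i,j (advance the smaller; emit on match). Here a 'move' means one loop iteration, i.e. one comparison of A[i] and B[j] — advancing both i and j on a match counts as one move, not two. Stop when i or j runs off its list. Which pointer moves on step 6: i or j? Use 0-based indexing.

j

[i=0,j=0] 2<15 → i++
[i=1,j=0] 13<15 → i++
[i=2,j=0] 29>15 → j++
[i=2,j=1] 29>16 → j++
[i=2,j=2] 29>17 → j++
[i=2,j=3] 29>20 → j++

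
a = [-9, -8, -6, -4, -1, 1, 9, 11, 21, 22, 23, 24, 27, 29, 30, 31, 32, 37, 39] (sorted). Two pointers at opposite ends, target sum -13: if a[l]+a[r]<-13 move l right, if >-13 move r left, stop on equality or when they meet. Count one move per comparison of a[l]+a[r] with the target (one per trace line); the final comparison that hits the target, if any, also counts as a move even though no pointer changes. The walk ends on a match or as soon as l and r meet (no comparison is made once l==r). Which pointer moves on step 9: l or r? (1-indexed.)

l=1 r=19: -9+39=30 >-13, r--
l=1 r=18: -9+37=28 >-13, r--
l=1 r=17: -9+32=23 >-13, r--
l=1 r=16: -9+31=22 >-13, r--
l=1 r=15: -9+30=21 >-13, r--
l=1 r=14: -9+29=20 >-13, r--
l=1 r=13: -9+27=18 >-13, r--
l=1 r=12: -9+24=15 >-13, r--
l=1 r=11: -9+23=14 >-13, r--

r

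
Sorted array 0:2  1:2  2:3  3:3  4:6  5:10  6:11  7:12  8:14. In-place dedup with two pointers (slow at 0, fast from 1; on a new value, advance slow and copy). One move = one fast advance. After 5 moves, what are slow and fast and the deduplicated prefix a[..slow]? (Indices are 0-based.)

slow=0 fast=1: a[fast]=2=a[slow] dup, fast++
slow=0 fast=2: a[fast]=3≠a[slow]=2 write a[1]=3, slow++,fast++
slow=1 fast=3: a[fast]=3=a[slow] dup, fast++
slow=1 fast=4: a[fast]=6≠a[slow]=3 write a[2]=6, slow++,fast++
slow=2 fast=5: a[fast]=10≠a[slow]=6 write a[3]=10, slow++,fast++

slow=3, fast=6, prefix=[2, 3, 6, 10]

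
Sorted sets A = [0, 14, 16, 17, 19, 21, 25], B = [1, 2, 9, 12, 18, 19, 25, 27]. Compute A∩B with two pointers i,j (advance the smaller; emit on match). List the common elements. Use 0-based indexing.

intersection = [19, 25]

i=0 j=0: 0<1, i++
i=1 j=0: 14>1, j++
i=1 j=1: 14>2, j++
i=1 j=2: 14>9, j++
i=1 j=3: 14>12, j++
i=1 j=4: 14<18, i++
i=2 j=4: 16<18, i++
i=3 j=4: 17<18, i++
i=4 j=4: 19>18, j++
i=4 j=5: 19==19 emit, i++,j++
i=5 j=6: 21<25, i++
i=6 j=6: 25==25 emit, i++,j++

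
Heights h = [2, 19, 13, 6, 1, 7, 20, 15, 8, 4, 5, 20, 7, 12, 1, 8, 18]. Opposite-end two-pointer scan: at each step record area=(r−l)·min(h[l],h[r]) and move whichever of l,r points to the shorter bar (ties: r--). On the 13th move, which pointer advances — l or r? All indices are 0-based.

r

[0,16] min(2,18)*16=32 best=32 * → l++
[1,16] min(19,18)*15=270 best=270 * → r--
[1,15] min(19,8)*14=112 best=270 → r--
[1,14] min(19,1)*13=13 best=270 → r--
[1,13] min(19,12)*12=144 best=270 → r--
[1,12] min(19,7)*11=77 best=270 → r--
[1,11] min(19,20)*10=190 best=270 → l++
[2,11] min(13,20)*9=117 best=270 → l++
[3,11] min(6,20)*8=48 best=270 → l++
[4,11] min(1,20)*7=7 best=270 → l++
[5,11] min(7,20)*6=42 best=270 → l++
[6,11] min(20,20)*5=100 best=270 → r--
[6,10] min(20,5)*4=20 best=270 → r--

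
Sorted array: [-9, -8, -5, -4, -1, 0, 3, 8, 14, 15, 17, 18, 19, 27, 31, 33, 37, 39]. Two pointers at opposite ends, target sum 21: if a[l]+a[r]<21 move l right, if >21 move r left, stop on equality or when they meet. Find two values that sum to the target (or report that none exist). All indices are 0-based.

(3, 18)

[0,17] -9+39=30 >21 → r--
[0,16] -9+37=28 >21 → r--
[0,15] -9+33=24 >21 → r--
[0,14] -9+31=22 >21 → r--
[0,13] -9+27=18 <21 → l++
[1,13] -8+27=19 <21 → l++
[2,13] -5+27=22 >21 → r--
[2,12] -5+19=14 <21 → l++
[3,12] -4+19=15 <21 → l++
[4,12] -1+19=18 <21 → l++
[5,12] 0+19=19 <21 → l++
[6,12] 3+19=22 >21 → r--
[6,11] 3+18=21 → found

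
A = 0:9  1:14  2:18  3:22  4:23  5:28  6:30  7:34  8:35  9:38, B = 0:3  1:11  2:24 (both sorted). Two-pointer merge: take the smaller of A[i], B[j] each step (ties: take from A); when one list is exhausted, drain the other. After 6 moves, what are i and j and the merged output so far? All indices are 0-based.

i=0 j=0: A[i]=9>B[j]=3 take 3, j++
i=0 j=1: A[i]=9<=B[j]=11 take 9, i++
i=1 j=1: A[i]=14>B[j]=11 take 11, j++
i=1 j=2: A[i]=14<=B[j]=24 take 14, i++
i=2 j=2: A[i]=18<=B[j]=24 take 18, i++
i=3 j=2: A[i]=22<=B[j]=24 take 22, i++

i=4, j=2, merged so far=[3, 9, 11, 14, 18, 22]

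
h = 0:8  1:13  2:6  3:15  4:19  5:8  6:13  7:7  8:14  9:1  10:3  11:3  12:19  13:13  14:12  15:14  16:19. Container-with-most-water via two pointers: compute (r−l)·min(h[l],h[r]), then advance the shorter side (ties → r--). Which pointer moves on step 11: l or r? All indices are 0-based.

l=0 r=16: min(8,19)*16=128 best=128 *, l++
l=1 r=16: min(13,19)*15=195 best=195 *, l++
l=2 r=16: min(6,19)*14=84 best=195, l++
l=3 r=16: min(15,19)*13=195 best=195, l++
l=4 r=16: min(19,19)*12=228 best=228 *, r--
l=4 r=15: min(19,14)*11=154 best=228, r--
l=4 r=14: min(19,12)*10=120 best=228, r--
l=4 r=13: min(19,13)*9=117 best=228, r--
l=4 r=12: min(19,19)*8=152 best=228, r--
l=4 r=11: min(19,3)*7=21 best=228, r--
l=4 r=10: min(19,3)*6=18 best=228, r--

r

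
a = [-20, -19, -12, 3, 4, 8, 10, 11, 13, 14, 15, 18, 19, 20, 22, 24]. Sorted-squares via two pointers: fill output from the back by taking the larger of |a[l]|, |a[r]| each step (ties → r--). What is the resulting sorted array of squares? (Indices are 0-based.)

[9, 16, 64, 100, 121, 144, 169, 196, 225, 324, 361, 361, 400, 400, 484, 576]

l=0 r=15: |-20|<=|24| out[15]=576, r--
l=0 r=14: |-20|<=|22| out[14]=484, r--
l=0 r=13: |-20|<=|20| out[13]=400, r--
l=0 r=12: |-20|>|19| out[12]=400, l++
l=1 r=12: |-19|<=|19| out[11]=361, r--
l=1 r=11: |-19|>|18| out[10]=361, l++
l=2 r=11: |-12|<=|18| out[9]=324, r--
l=2 r=10: |-12|<=|15| out[8]=225, r--
l=2 r=9: |-12|<=|14| out[7]=196, r--
l=2 r=8: |-12|<=|13| out[6]=169, r--
l=2 r=7: |-12|>|11| out[5]=144, l++
l=3 r=7: |3|<=|11| out[4]=121, r--
l=3 r=6: |3|<=|10| out[3]=100, r--
l=3 r=5: |3|<=|8| out[2]=64, r--
l=3 r=4: |3|<=|4| out[1]=16, r--
l=3 r=3: |3|<=|3| out[0]=9, r--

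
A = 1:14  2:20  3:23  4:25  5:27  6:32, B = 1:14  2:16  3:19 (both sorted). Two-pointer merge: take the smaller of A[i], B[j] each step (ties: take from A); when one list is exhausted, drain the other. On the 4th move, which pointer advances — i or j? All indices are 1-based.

[i=1,j=1] A[i]=14<=B[j]=14 take 14 → i++
[i=2,j=1] A[i]=20>B[j]=14 take 14 → j++
[i=2,j=2] A[i]=20>B[j]=16 take 16 → j++
[i=2,j=3] A[i]=20>B[j]=19 take 19 → j++

j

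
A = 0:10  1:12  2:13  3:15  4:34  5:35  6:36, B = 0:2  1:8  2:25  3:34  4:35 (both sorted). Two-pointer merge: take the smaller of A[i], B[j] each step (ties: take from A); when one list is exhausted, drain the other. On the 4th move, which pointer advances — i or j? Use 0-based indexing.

i

i=0 j=0: A[i]=10>B[j]=2 take 2, j++
i=0 j=1: A[i]=10>B[j]=8 take 8, j++
i=0 j=2: A[i]=10<=B[j]=25 take 10, i++
i=1 j=2: A[i]=12<=B[j]=25 take 12, i++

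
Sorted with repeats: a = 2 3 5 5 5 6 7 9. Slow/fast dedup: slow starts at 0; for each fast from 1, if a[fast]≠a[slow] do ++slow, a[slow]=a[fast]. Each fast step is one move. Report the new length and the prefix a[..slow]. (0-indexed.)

slow=0 fast=1: a[fast]=3≠a[slow]=2 write a[1]=3, slow++,fast++
slow=1 fast=2: a[fast]=5≠a[slow]=3 write a[2]=5, slow++,fast++
slow=2 fast=3: a[fast]=5=a[slow] dup, fast++
slow=2 fast=4: a[fast]=5=a[slow] dup, fast++
slow=2 fast=5: a[fast]=6≠a[slow]=5 write a[3]=6, slow++,fast++
slow=3 fast=6: a[fast]=7≠a[slow]=6 write a[4]=7, slow++,fast++
slow=4 fast=7: a[fast]=9≠a[slow]=7 write a[5]=9, slow++,fast++

length 6; prefix = [2, 3, 5, 6, 7, 9]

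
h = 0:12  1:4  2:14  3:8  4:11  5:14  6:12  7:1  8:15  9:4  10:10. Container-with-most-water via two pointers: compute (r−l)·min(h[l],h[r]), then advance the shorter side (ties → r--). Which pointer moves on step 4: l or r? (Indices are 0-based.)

l

[0,10] min(12,10)*10=100 best=100 * → r--
[0,9] min(12,4)*9=36 best=100 → r--
[0,8] min(12,15)*8=96 best=100 → l++
[1,8] min(4,15)*7=28 best=100 → l++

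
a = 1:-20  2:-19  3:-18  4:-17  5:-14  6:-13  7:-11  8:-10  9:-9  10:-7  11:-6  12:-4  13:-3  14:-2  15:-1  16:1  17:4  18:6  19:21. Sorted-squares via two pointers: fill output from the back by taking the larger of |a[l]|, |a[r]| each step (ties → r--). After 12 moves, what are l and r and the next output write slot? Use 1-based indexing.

l=11, r=17, next write slot=7

[1,19] |-20|<=|21| out[19]=441 → r--
[1,18] |-20|>|6| out[18]=400 → l++
[2,18] |-19|>|6| out[17]=361 → l++
[3,18] |-18|>|6| out[16]=324 → l++
[4,18] |-17|>|6| out[15]=289 → l++
[5,18] |-14|>|6| out[14]=196 → l++
[6,18] |-13|>|6| out[13]=169 → l++
[7,18] |-11|>|6| out[12]=121 → l++
[8,18] |-10|>|6| out[11]=100 → l++
[9,18] |-9|>|6| out[10]=81 → l++
[10,18] |-7|>|6| out[9]=49 → l++
[11,18] |-6|<=|6| out[8]=36 → r--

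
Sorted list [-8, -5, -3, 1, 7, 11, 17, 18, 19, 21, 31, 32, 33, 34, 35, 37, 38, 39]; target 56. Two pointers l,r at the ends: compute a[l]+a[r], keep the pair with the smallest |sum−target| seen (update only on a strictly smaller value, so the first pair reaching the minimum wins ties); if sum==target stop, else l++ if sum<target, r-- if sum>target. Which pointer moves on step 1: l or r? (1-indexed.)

l

l=1 r=18: -8+39=31 d=25 *, l++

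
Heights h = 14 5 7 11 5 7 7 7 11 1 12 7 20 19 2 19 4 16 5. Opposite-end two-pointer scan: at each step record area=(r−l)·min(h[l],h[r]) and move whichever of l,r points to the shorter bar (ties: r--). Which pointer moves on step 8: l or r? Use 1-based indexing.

l

l=1 r=19: min(14,5)*18=90 best=90 *, r--
l=1 r=18: min(14,16)*17=238 best=238 *, l++
l=2 r=18: min(5,16)*16=80 best=238, l++
l=3 r=18: min(7,16)*15=105 best=238, l++
l=4 r=18: min(11,16)*14=154 best=238, l++
l=5 r=18: min(5,16)*13=65 best=238, l++
l=6 r=18: min(7,16)*12=84 best=238, l++
l=7 r=18: min(7,16)*11=77 best=238, l++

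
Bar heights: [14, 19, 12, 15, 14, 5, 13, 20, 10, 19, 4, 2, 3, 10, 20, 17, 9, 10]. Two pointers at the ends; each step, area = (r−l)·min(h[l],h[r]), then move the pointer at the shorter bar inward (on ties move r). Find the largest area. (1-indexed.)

max area = 247

l=1 r=18: min(14,10)*17=170 best=170 *, r--
l=1 r=17: min(14,9)*16=144 best=170, r--
l=1 r=16: min(14,17)*15=210 best=210 *, l++
l=2 r=16: min(19,17)*14=238 best=238 *, r--
l=2 r=15: min(19,20)*13=247 best=247 *, l++
l=3 r=15: min(12,20)*12=144 best=247, l++
l=4 r=15: min(15,20)*11=165 best=247, l++
l=5 r=15: min(14,20)*10=140 best=247, l++
l=6 r=15: min(5,20)*9=45 best=247, l++
l=7 r=15: min(13,20)*8=104 best=247, l++
l=8 r=15: min(20,20)*7=140 best=247, r--
l=8 r=14: min(20,10)*6=60 best=247, r--
l=8 r=13: min(20,3)*5=15 best=247, r--
l=8 r=12: min(20,2)*4=8 best=247, r--
l=8 r=11: min(20,4)*3=12 best=247, r--
l=8 r=10: min(20,19)*2=38 best=247, r--
l=8 r=9: min(20,10)*1=10 best=247, r--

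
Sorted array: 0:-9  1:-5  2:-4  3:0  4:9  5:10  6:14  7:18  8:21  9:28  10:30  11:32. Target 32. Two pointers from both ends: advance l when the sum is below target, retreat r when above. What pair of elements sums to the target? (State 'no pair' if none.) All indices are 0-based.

(0, 32)

l=0 r=11: -9+32=23 <32, l++
l=1 r=11: -5+32=27 <32, l++
l=2 r=11: -4+32=28 <32, l++
l=3 r=11: 0+32=32, found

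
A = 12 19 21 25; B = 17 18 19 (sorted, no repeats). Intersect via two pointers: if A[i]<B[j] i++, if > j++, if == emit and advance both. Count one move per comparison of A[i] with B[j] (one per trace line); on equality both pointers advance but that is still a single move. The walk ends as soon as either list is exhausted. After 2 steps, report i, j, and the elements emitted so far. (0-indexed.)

i=1, j=1, emitted=[]

[i=0,j=0] 12<17 → i++
[i=1,j=0] 19>17 → j++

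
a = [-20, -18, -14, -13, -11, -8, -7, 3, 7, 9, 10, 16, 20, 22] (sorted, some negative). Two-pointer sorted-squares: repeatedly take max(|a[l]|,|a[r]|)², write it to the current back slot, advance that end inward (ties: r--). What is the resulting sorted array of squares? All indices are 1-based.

[9, 49, 49, 64, 81, 100, 121, 169, 196, 256, 324, 400, 400, 484]

l=1 r=14: |-20|<=|22| out[14]=484, r--
l=1 r=13: |-20|<=|20| out[13]=400, r--
l=1 r=12: |-20|>|16| out[12]=400, l++
l=2 r=12: |-18|>|16| out[11]=324, l++
l=3 r=12: |-14|<=|16| out[10]=256, r--
l=3 r=11: |-14|>|10| out[9]=196, l++
l=4 r=11: |-13|>|10| out[8]=169, l++
l=5 r=11: |-11|>|10| out[7]=121, l++
l=6 r=11: |-8|<=|10| out[6]=100, r--
l=6 r=10: |-8|<=|9| out[5]=81, r--
l=6 r=9: |-8|>|7| out[4]=64, l++
l=7 r=9: |-7|<=|7| out[3]=49, r--
l=7 r=8: |-7|>|3| out[2]=49, l++
l=8 r=8: |3|<=|3| out[1]=9, r--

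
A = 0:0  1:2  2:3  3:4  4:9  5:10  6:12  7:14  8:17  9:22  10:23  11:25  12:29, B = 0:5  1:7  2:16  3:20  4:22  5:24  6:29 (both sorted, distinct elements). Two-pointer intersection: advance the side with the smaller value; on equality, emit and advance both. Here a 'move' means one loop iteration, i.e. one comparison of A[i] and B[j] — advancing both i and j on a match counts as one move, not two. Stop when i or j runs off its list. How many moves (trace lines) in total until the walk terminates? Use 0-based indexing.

i=0 j=0: 0<5, i++
i=1 j=0: 2<5, i++
i=2 j=0: 3<5, i++
i=3 j=0: 4<5, i++
i=4 j=0: 9>5, j++
i=4 j=1: 9>7, j++
i=4 j=2: 9<16, i++
i=5 j=2: 10<16, i++
i=6 j=2: 12<16, i++
i=7 j=2: 14<16, i++
i=8 j=2: 17>16, j++
i=8 j=3: 17<20, i++
i=9 j=3: 22>20, j++
i=9 j=4: 22==22 emit, i++,j++
i=10 j=5: 23<24, i++
i=11 j=5: 25>24, j++
i=11 j=6: 25<29, i++
i=12 j=6: 29==29 emit, i++,j++

18 moves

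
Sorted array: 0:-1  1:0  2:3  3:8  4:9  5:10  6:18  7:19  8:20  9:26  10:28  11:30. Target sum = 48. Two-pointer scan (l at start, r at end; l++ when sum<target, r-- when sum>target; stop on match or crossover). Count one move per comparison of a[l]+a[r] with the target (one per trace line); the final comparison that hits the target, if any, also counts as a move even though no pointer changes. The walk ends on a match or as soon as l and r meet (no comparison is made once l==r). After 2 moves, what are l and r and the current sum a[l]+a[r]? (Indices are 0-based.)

l=2, r=11, sum=33

l=0 r=11: -1+30=29 <48, l++
l=1 r=11: 0+30=30 <48, l++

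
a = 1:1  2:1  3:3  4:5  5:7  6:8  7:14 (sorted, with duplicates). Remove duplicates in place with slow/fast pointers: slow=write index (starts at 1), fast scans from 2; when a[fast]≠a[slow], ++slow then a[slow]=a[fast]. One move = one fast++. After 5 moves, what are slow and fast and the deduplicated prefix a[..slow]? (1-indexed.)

slow=1 fast=2: a[fast]=1=a[slow] dup, fast++
slow=1 fast=3: a[fast]=3≠a[slow]=1 write a[2]=3, slow++,fast++
slow=2 fast=4: a[fast]=5≠a[slow]=3 write a[3]=5, slow++,fast++
slow=3 fast=5: a[fast]=7≠a[slow]=5 write a[4]=7, slow++,fast++
slow=4 fast=6: a[fast]=8≠a[slow]=7 write a[5]=8, slow++,fast++

slow=5, fast=7, prefix=[1, 3, 5, 7, 8]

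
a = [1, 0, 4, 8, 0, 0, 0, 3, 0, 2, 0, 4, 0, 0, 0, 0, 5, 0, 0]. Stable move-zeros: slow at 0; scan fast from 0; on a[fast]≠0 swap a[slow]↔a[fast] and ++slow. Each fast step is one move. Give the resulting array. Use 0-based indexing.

[1, 4, 8, 3, 2, 4, 5, 0, 0, 0, 0, 0, 0, 0, 0, 0, 0, 0, 0]

(s=0,f=0) a[fast]=1≠0 swap→a[0]=1 → slow++,fast++
(s=1,f=1) a[fast]=0 → fast++
(s=1,f=2) a[fast]=4≠0 swap→a[1]=4 → slow++,fast++
(s=2,f=3) a[fast]=8≠0 swap→a[2]=8 → slow++,fast++
(s=3,f=4) a[fast]=0 → fast++
(s=3,f=5) a[fast]=0 → fast++
(s=3,f=6) a[fast]=0 → fast++
(s=3,f=7) a[fast]=3≠0 swap→a[3]=3 → slow++,fast++
(s=4,f=8) a[fast]=0 → fast++
(s=4,f=9) a[fast]=2≠0 swap→a[4]=2 → slow++,fast++
(s=5,f=10) a[fast]=0 → fast++
(s=5,f=11) a[fast]=4≠0 swap→a[5]=4 → slow++,fast++
(s=6,f=12) a[fast]=0 → fast++
(s=6,f=13) a[fast]=0 → fast++
(s=6,f=14) a[fast]=0 → fast++
(s=6,f=15) a[fast]=0 → fast++
(s=6,f=16) a[fast]=5≠0 swap→a[6]=5 → slow++,fast++
(s=7,f=17) a[fast]=0 → fast++
(s=7,f=18) a[fast]=0 → fast++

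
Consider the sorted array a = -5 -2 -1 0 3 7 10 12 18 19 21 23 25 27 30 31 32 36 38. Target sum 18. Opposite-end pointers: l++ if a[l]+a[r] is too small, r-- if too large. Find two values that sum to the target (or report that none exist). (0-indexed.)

l=0 r=18: -5+38=33 >18, r--
l=0 r=17: -5+36=31 >18, r--
l=0 r=16: -5+32=27 >18, r--
l=0 r=15: -5+31=26 >18, r--
l=0 r=14: -5+30=25 >18, r--
l=0 r=13: -5+27=22 >18, r--
l=0 r=12: -5+25=20 >18, r--
l=0 r=11: -5+23=18, found

(-5, 23)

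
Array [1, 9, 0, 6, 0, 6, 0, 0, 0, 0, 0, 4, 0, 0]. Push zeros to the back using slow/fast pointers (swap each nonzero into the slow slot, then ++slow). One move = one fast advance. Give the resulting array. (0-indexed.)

[1, 9, 6, 6, 4, 0, 0, 0, 0, 0, 0, 0, 0, 0]

slow=0 fast=0: a[fast]=1≠0 swap→a[0]=1, slow++,fast++
slow=1 fast=1: a[fast]=9≠0 swap→a[1]=9, slow++,fast++
slow=2 fast=2: a[fast]=0, fast++
slow=2 fast=3: a[fast]=6≠0 swap→a[2]=6, slow++,fast++
slow=3 fast=4: a[fast]=0, fast++
slow=3 fast=5: a[fast]=6≠0 swap→a[3]=6, slow++,fast++
slow=4 fast=6: a[fast]=0, fast++
slow=4 fast=7: a[fast]=0, fast++
slow=4 fast=8: a[fast]=0, fast++
slow=4 fast=9: a[fast]=0, fast++
slow=4 fast=10: a[fast]=0, fast++
slow=4 fast=11: a[fast]=4≠0 swap→a[4]=4, slow++,fast++
slow=5 fast=12: a[fast]=0, fast++
slow=5 fast=13: a[fast]=0, fast++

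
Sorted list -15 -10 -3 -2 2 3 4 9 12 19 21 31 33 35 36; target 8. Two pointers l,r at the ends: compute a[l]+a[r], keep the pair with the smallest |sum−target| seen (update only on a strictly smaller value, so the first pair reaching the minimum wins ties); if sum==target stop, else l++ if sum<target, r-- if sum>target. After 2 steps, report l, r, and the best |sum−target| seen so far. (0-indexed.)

l=0, r=12, best |Δ|=12

l=0 r=14: -15+36=21 d=13 *, r--
l=0 r=13: -15+35=20 d=12 *, r--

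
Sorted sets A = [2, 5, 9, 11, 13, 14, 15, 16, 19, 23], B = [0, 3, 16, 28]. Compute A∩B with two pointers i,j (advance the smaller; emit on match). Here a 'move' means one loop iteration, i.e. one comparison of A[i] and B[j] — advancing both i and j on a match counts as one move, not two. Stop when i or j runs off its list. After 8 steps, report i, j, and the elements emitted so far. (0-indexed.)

i=6, j=2, emitted=[]

i=0 j=0: 2>0, j++
i=0 j=1: 2<3, i++
i=1 j=1: 5>3, j++
i=1 j=2: 5<16, i++
i=2 j=2: 9<16, i++
i=3 j=2: 11<16, i++
i=4 j=2: 13<16, i++
i=5 j=2: 14<16, i++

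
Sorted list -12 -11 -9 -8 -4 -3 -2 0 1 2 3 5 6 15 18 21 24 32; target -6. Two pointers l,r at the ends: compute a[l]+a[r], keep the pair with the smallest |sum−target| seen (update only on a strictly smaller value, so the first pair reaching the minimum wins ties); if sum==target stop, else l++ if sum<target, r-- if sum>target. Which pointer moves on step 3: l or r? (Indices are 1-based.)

[1,18] -12+32=20 d=26 * → r--
[1,17] -12+24=12 d=18 * → r--
[1,16] -12+21=9 d=15 * → r--

r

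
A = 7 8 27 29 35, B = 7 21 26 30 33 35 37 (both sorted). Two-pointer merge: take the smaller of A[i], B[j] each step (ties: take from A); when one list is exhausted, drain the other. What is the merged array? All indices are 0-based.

[7, 7, 8, 21, 26, 27, 29, 30, 33, 35, 35, 37]

i=0 j=0: A[i]=7<=B[j]=7 take 7, i++
i=1 j=0: A[i]=8>B[j]=7 take 7, j++
i=1 j=1: A[i]=8<=B[j]=21 take 8, i++
i=2 j=1: A[i]=27>B[j]=21 take 21, j++
i=2 j=2: A[i]=27>B[j]=26 take 26, j++
i=2 j=3: A[i]=27<=B[j]=30 take 27, i++
i=3 j=3: A[i]=29<=B[j]=30 take 29, i++
i=4 j=3: A[i]=35>B[j]=30 take 30, j++
i=4 j=4: A[i]=35>B[j]=33 take 33, j++
i=4 j=5: A[i]=35<=B[j]=35 take 35, i++
i=5 j=5: A done, take B[j]=35, j++
i=5 j=6: A done, take B[j]=37, j++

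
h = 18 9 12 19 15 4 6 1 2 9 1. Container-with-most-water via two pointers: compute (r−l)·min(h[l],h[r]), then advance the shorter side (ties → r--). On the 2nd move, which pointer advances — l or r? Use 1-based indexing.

[1,11] min(18,1)*10=10 best=10 * → r--
[1,10] min(18,9)*9=81 best=81 * → r--

r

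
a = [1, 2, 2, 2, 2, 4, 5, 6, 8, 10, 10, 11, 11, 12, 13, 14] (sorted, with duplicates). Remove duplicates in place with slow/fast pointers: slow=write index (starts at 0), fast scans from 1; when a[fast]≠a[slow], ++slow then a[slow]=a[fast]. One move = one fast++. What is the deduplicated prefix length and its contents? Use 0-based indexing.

slow=0 fast=1: a[fast]=2≠a[slow]=1 write a[1]=2, slow++,fast++
slow=1 fast=2: a[fast]=2=a[slow] dup, fast++
slow=1 fast=3: a[fast]=2=a[slow] dup, fast++
slow=1 fast=4: a[fast]=2=a[slow] dup, fast++
slow=1 fast=5: a[fast]=4≠a[slow]=2 write a[2]=4, slow++,fast++
slow=2 fast=6: a[fast]=5≠a[slow]=4 write a[3]=5, slow++,fast++
slow=3 fast=7: a[fast]=6≠a[slow]=5 write a[4]=6, slow++,fast++
slow=4 fast=8: a[fast]=8≠a[slow]=6 write a[5]=8, slow++,fast++
slow=5 fast=9: a[fast]=10≠a[slow]=8 write a[6]=10, slow++,fast++
slow=6 fast=10: a[fast]=10=a[slow] dup, fast++
slow=6 fast=11: a[fast]=11≠a[slow]=10 write a[7]=11, slow++,fast++
slow=7 fast=12: a[fast]=11=a[slow] dup, fast++
slow=7 fast=13: a[fast]=12≠a[slow]=11 write a[8]=12, slow++,fast++
slow=8 fast=14: a[fast]=13≠a[slow]=12 write a[9]=13, slow++,fast++
slow=9 fast=15: a[fast]=14≠a[slow]=13 write a[10]=14, slow++,fast++

length 11; prefix = [1, 2, 4, 5, 6, 8, 10, 11, 12, 13, 14]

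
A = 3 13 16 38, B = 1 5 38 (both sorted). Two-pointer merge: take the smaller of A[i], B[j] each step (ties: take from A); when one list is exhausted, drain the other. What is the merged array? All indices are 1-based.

i=1 j=1: A[i]=3>B[j]=1 take 1, j++
i=1 j=2: A[i]=3<=B[j]=5 take 3, i++
i=2 j=2: A[i]=13>B[j]=5 take 5, j++
i=2 j=3: A[i]=13<=B[j]=38 take 13, i++
i=3 j=3: A[i]=16<=B[j]=38 take 16, i++
i=4 j=3: A[i]=38<=B[j]=38 take 38, i++
i=5 j=3: A done, take B[j]=38, j++

[1, 3, 5, 13, 16, 38, 38]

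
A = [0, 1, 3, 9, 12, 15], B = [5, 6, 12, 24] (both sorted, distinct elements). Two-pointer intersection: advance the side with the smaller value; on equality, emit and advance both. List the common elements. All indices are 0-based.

i=0 j=0: 0<5, i++
i=1 j=0: 1<5, i++
i=2 j=0: 3<5, i++
i=3 j=0: 9>5, j++
i=3 j=1: 9>6, j++
i=3 j=2: 9<12, i++
i=4 j=2: 12==12 emit, i++,j++
i=5 j=3: 15<24, i++

intersection = [12]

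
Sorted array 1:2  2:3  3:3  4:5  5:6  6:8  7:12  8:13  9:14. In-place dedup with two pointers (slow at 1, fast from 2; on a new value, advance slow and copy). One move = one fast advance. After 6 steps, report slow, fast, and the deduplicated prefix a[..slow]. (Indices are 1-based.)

(s=1,f=2) a[fast]=3≠a[slow]=2 write a[2]=3 → slow++,fast++
(s=2,f=3) a[fast]=3=a[slow] dup → fast++
(s=2,f=4) a[fast]=5≠a[slow]=3 write a[3]=5 → slow++,fast++
(s=3,f=5) a[fast]=6≠a[slow]=5 write a[4]=6 → slow++,fast++
(s=4,f=6) a[fast]=8≠a[slow]=6 write a[5]=8 → slow++,fast++
(s=5,f=7) a[fast]=12≠a[slow]=8 write a[6]=12 → slow++,fast++

slow=6, fast=8, prefix=[2, 3, 5, 6, 8, 12]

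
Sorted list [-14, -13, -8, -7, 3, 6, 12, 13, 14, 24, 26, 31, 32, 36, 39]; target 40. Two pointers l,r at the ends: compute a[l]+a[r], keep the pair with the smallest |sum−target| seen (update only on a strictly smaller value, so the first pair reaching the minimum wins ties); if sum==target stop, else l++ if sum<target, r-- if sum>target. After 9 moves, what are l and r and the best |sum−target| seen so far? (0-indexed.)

l=6, r=11, best |Δ|=1

[0,14] -14+39=25 d=15 * → l++
[1,14] -13+39=26 d=14 * → l++
[2,14] -8+39=31 d=9 * → l++
[3,14] -7+39=32 d=8 * → l++
[4,14] 3+39=42 d=2 * → r--
[4,13] 3+36=39 d=1 * → l++
[5,13] 6+36=42 d=2 → r--
[5,12] 6+32=38 d=2 → l++
[6,12] 12+32=44 d=4 → r--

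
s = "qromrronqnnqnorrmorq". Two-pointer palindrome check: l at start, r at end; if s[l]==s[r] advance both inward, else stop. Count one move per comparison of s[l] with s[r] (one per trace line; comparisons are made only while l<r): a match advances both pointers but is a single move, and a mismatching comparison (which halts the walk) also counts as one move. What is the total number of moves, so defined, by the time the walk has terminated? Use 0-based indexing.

[0,19] 'q'=='q' → l++,r--
[1,18] 'r'=='r' → l++,r--
[2,17] 'o'=='o' → l++,r--
[3,16] 'm'=='m' → l++,r--
[4,15] 'r'=='r' → l++,r--
[5,14] 'r'=='r' → l++,r--
[6,13] 'o'=='o' → l++,r--
[7,12] 'n'=='n' → l++,r--
[8,11] 'q'=='q' → l++,r--
[9,10] 'n'=='n' → l++,r--

10 moves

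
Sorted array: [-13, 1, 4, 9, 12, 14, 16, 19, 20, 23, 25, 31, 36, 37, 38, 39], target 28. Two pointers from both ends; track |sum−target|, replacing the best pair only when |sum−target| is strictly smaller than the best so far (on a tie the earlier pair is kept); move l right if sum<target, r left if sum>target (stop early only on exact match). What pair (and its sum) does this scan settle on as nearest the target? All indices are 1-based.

pair (9, 19) with sum 28 (|Δ|=0)

l=1 r=16: -13+39=26 d=2 *, l++
l=2 r=16: 1+39=40 d=12, r--
l=2 r=15: 1+38=39 d=11, r--
l=2 r=14: 1+37=38 d=10, r--
l=2 r=13: 1+36=37 d=9, r--
l=2 r=12: 1+31=32 d=4, r--
l=2 r=11: 1+25=26 d=2, l++
l=3 r=11: 4+25=29 d=1 *, r--
l=3 r=10: 4+23=27 d=1, l++
l=4 r=10: 9+23=32 d=4, r--
l=4 r=9: 9+20=29 d=1, r--
l=4 r=8: 9+19=28 d=0 *, stop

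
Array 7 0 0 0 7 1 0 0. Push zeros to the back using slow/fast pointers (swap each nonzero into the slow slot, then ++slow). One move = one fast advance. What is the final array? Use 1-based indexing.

slow=1 fast=1: a[fast]=7≠0 swap→a[1]=7, slow++,fast++
slow=2 fast=2: a[fast]=0, fast++
slow=2 fast=3: a[fast]=0, fast++
slow=2 fast=4: a[fast]=0, fast++
slow=2 fast=5: a[fast]=7≠0 swap→a[2]=7, slow++,fast++
slow=3 fast=6: a[fast]=1≠0 swap→a[3]=1, slow++,fast++
slow=4 fast=7: a[fast]=0, fast++
slow=4 fast=8: a[fast]=0, fast++

[7, 7, 1, 0, 0, 0, 0, 0]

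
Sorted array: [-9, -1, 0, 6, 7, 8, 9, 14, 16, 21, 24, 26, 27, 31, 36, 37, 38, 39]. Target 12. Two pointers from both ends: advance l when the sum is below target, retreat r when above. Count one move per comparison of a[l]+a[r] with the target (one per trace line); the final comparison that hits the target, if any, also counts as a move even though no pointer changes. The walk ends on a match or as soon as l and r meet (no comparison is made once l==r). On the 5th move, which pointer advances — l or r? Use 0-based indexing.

l=0 r=17: -9+39=30 >12, r--
l=0 r=16: -9+38=29 >12, r--
l=0 r=15: -9+37=28 >12, r--
l=0 r=14: -9+36=27 >12, r--
l=0 r=13: -9+31=22 >12, r--

r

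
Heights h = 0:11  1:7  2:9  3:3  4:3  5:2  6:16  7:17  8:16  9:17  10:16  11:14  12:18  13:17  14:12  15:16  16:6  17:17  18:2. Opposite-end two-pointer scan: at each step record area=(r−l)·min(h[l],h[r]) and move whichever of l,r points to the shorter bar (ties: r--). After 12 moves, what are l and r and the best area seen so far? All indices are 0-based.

l=0 r=18: min(11,2)*18=36 best=36 *, r--
l=0 r=17: min(11,17)*17=187 best=187 *, l++
l=1 r=17: min(7,17)*16=112 best=187, l++
l=2 r=17: min(9,17)*15=135 best=187, l++
l=3 r=17: min(3,17)*14=42 best=187, l++
l=4 r=17: min(3,17)*13=39 best=187, l++
l=5 r=17: min(2,17)*12=24 best=187, l++
l=6 r=17: min(16,17)*11=176 best=187, l++
l=7 r=17: min(17,17)*10=170 best=187, r--
l=7 r=16: min(17,6)*9=54 best=187, r--
l=7 r=15: min(17,16)*8=128 best=187, r--
l=7 r=14: min(17,12)*7=84 best=187, r--

l=7, r=13, best area=187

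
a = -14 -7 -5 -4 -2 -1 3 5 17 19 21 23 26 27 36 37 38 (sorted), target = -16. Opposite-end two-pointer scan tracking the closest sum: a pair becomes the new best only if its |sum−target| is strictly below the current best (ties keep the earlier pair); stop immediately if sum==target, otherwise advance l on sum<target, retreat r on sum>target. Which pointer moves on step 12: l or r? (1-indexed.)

r

l=1 r=17: -14+38=24 d=40 *, r--
l=1 r=16: -14+37=23 d=39 *, r--
l=1 r=15: -14+36=22 d=38 *, r--
l=1 r=14: -14+27=13 d=29 *, r--
l=1 r=13: -14+26=12 d=28 *, r--
l=1 r=12: -14+23=9 d=25 *, r--
l=1 r=11: -14+21=7 d=23 *, r--
l=1 r=10: -14+19=5 d=21 *, r--
l=1 r=9: -14+17=3 d=19 *, r--
l=1 r=8: -14+5=-9 d=7 *, r--
l=1 r=7: -14+3=-11 d=5 *, r--
l=1 r=6: -14+-1=-15 d=1 *, r--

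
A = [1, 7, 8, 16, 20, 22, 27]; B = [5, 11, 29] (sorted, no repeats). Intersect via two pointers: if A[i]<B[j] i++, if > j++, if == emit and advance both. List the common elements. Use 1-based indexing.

intersection = []

i=1 j=1: 1<5, i++
i=2 j=1: 7>5, j++
i=2 j=2: 7<11, i++
i=3 j=2: 8<11, i++
i=4 j=2: 16>11, j++
i=4 j=3: 16<29, i++
i=5 j=3: 20<29, i++
i=6 j=3: 22<29, i++
i=7 j=3: 27<29, i++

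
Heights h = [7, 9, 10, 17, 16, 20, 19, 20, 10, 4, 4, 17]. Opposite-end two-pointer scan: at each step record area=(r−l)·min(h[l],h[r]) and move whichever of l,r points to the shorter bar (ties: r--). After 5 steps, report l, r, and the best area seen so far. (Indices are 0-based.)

l=0 r=11: min(7,17)*11=77 best=77 *, l++
l=1 r=11: min(9,17)*10=90 best=90 *, l++
l=2 r=11: min(10,17)*9=90 best=90, l++
l=3 r=11: min(17,17)*8=136 best=136 *, r--
l=3 r=10: min(17,4)*7=28 best=136, r--

l=3, r=9, best area=136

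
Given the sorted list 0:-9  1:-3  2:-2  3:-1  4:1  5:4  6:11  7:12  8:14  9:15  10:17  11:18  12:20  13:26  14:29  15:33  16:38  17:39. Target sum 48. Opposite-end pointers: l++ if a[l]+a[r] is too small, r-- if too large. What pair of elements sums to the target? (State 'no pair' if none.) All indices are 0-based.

(15, 33)

l=0 r=17: -9+39=30 <48, l++
l=1 r=17: -3+39=36 <48, l++
l=2 r=17: -2+39=37 <48, l++
l=3 r=17: -1+39=38 <48, l++
l=4 r=17: 1+39=40 <48, l++
l=5 r=17: 4+39=43 <48, l++
l=6 r=17: 11+39=50 >48, r--
l=6 r=16: 11+38=49 >48, r--
l=6 r=15: 11+33=44 <48, l++
l=7 r=15: 12+33=45 <48, l++
l=8 r=15: 14+33=47 <48, l++
l=9 r=15: 15+33=48, found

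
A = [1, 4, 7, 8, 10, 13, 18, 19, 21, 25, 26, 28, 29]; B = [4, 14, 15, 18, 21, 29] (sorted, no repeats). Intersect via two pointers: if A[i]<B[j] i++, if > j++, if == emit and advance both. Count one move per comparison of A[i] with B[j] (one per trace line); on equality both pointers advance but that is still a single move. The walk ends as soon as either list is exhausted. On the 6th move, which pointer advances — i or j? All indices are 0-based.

i

[i=0,j=0] 1<4 → i++
[i=1,j=0] 4==4 emit → i++,j++
[i=2,j=1] 7<14 → i++
[i=3,j=1] 8<14 → i++
[i=4,j=1] 10<14 → i++
[i=5,j=1] 13<14 → i++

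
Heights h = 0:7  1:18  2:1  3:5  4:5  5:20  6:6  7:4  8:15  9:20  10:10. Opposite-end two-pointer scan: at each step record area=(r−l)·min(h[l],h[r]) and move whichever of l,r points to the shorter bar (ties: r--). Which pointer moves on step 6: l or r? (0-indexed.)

[0,10] min(7,10)*10=70 best=70 * → l++
[1,10] min(18,10)*9=90 best=90 * → r--
[1,9] min(18,20)*8=144 best=144 * → l++
[2,9] min(1,20)*7=7 best=144 → l++
[3,9] min(5,20)*6=30 best=144 → l++
[4,9] min(5,20)*5=25 best=144 → l++

l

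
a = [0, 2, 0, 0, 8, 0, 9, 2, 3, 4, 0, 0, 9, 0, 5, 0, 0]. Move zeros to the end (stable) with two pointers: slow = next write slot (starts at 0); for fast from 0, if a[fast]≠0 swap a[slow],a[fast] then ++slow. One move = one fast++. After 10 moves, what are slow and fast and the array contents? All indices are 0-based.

slow=6, fast=10, a=[2, 8, 9, 2, 3, 4, 0, 0, 0, 0, 0, 0, 9, 0, 5, 0, 0]

(s=0,f=0) a[fast]=0 → fast++
(s=0,f=1) a[fast]=2≠0 swap→a[0]=2 → slow++,fast++
(s=1,f=2) a[fast]=0 → fast++
(s=1,f=3) a[fast]=0 → fast++
(s=1,f=4) a[fast]=8≠0 swap→a[1]=8 → slow++,fast++
(s=2,f=5) a[fast]=0 → fast++
(s=2,f=6) a[fast]=9≠0 swap→a[2]=9 → slow++,fast++
(s=3,f=7) a[fast]=2≠0 swap→a[3]=2 → slow++,fast++
(s=4,f=8) a[fast]=3≠0 swap→a[4]=3 → slow++,fast++
(s=5,f=9) a[fast]=4≠0 swap→a[5]=4 → slow++,fast++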